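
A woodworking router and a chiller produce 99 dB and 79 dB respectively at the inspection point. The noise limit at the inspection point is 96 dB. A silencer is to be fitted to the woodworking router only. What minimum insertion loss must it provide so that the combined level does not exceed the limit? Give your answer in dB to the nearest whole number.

Everything except the woodworking router sums to 10^(79/10) = 7.943e+07 in linear terms, 79.00 dB.
The limit corresponds to 10^(96/10) = 3.981e+09; subtracting the fixed part leaves 3.902e+09 for the woodworking router, i.e. 95.91 dB.
Required insertion loss = 99 − 95.91 = 3.09 dB.

3 dB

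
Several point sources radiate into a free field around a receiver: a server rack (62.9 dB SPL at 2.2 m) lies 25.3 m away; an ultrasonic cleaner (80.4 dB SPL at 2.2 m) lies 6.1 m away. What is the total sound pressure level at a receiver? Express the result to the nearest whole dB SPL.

First find each source's level at the receiver (point-source: −20·log₁₀(r/r_ref)), then combine on an intensity basis.
server rack: 62.9 − 20·log₁₀(25.3/2.2) = 62.9 − 21.21 = 41.69 dB SPL.
ultrasonic cleaner: 80.4 − 20·log₁₀(6.1/2.2) = 80.4 − 8.86 = 71.54 dB SPL.
Σ 10^(L/10) = 1.428e+07 → L_total = 10·log₁₀(1.428e+07) = 71.55 dB SPL.

72 dB SPL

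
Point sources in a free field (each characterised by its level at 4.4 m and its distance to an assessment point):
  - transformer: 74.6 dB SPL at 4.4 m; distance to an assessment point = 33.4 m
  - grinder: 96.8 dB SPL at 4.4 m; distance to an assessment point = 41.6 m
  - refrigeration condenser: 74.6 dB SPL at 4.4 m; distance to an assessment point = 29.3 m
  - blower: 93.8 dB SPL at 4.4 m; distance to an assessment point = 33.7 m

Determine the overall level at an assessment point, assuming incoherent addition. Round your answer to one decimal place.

79.8 dB SPL

Apply inverse-square spreading to bring every level to the receiver, then sum 10^(L/10).
transformer: 74.6 − 20·log₁₀(33.4/4.4) = 74.6 − 17.61 = 56.99 dB SPL.
grinder: 96.8 − 20·log₁₀(41.6/4.4) = 96.8 − 19.51 = 77.29 dB SPL.
refrigeration condenser: 74.6 − 20·log₁₀(29.3/4.4) = 74.6 − 16.47 = 58.13 dB SPL.
blower: 93.8 − 20·log₁₀(33.7/4.4) = 93.8 − 17.68 = 76.12 dB SPL.
Σ 10^(L/10) = 9.559e+07 → L_total = 10·log₁₀(9.559e+07) = 79.80 dB SPL.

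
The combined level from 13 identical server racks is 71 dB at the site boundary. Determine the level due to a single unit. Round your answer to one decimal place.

13 equal contributions raise the level by 10·log₁₀ 13 = 11.139 dB, so each unit alone gives 71 − 11.139.

59.9 dB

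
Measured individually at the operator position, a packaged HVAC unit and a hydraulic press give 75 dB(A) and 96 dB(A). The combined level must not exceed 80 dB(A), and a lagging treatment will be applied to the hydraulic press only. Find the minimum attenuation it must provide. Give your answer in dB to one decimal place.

17.7 dB

Fixed contribution from the other source: Σ 10^(L/10) = 10^(75/10) = 3.162e+07 (75.00 dB(A)).
To meet 80 dB(A) overall, the treated hydraulic press may contribute at most 10^(80/10) − 3.162e+07 = 6.838e+07, i.e. 78.35 dB(A).
Required insertion loss = 96 − 78.35 = 17.65 dB.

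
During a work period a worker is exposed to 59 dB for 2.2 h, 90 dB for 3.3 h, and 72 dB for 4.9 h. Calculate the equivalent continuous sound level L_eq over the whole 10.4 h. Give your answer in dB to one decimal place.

85.1 dB

L_eq = 10·log₁₀[(1/T)·Σ tᵢ·10^(Lᵢ/10)] with T = 10.4 h.
Σ tᵢ·10^(Lᵢ/10) = 2.2·10^(59/10) + 3.3·10^(90/10) + 4.9·10^(72/10) = 3.379e+09.
L_eq = 10·log₁₀(3.379e+09/10.4) = 85.12 dB.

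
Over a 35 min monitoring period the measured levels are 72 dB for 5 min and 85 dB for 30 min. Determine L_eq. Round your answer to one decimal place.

84.4 dB

Weight each interval's intensity by its duration and average over T = 35 min:
Σ tᵢ·10^(Lᵢ/10) = 5·10^(72/10) + 30·10^(85/10) = 9.566e+09.
L_eq = 10·log₁₀(9.566e+09/35) = 84.37 dB.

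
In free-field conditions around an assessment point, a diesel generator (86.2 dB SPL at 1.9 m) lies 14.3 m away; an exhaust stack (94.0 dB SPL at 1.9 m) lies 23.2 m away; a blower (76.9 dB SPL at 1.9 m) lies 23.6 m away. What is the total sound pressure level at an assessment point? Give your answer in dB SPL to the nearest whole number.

Apply inverse-square spreading to bring every level to the receiver, then sum 10^(L/10).
diesel generator: 86.2 − 20·log₁₀(14.3/1.9) = 86.2 − 17.53 = 68.67 dB SPL.
exhaust stack: 94.0 − 20·log₁₀(23.2/1.9) = 94.0 − 21.73 = 72.27 dB SPL.
blower: 76.9 − 20·log₁₀(23.6/1.9) = 76.9 − 21.88 = 55.02 dB SPL.
Σ 10^(L/10) = 2.452e+07 → L_total = 10·log₁₀(2.452e+07) = 73.90 dB SPL.

74 dB SPL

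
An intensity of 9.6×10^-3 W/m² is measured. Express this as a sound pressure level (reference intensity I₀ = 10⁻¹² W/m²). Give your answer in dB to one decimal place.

I/I₀ = 9.6×10^-3/10⁻¹² = 9.6×10^9, and L = 10·log₁₀(I/I₀).
L = 10·(0.9823 + 9) = 99.82 dB.

99.8 dB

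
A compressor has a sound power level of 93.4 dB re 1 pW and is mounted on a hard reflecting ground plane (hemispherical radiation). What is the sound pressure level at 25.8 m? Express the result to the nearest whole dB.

57 dB

L_p = L_w − 10·log₁₀(2π·r²) with r = 25.8 m.
2π·r² = 4182 m², 10·log₁₀ of that is 36.214 dB.
L_p = 93.4 − 36.214 = 57.19 dB.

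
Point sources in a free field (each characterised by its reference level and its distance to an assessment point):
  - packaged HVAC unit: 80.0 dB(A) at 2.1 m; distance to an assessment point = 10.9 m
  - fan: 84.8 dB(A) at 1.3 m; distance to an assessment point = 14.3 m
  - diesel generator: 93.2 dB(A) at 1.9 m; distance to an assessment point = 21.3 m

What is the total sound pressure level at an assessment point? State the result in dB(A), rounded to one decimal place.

73.6 dB(A)

Propagate each source to the receiver with L = L_ref − 20·log₁₀(r/r_ref), then add intensities.
packaged HVAC unit: 80.0 − 20·log₁₀(10.9/2.1) = 80.0 − 14.30 = 65.70 dB(A).
fan: 84.8 − 20·log₁₀(14.3/1.3) = 84.8 − 20.83 = 63.97 dB(A).
diesel generator: 93.2 − 20·log₁₀(21.3/1.9) = 93.2 − 20.99 = 72.21 dB(A).
Σ 10^(L/10) = 2.283e+07 → L_total = 10·log₁₀(2.283e+07) = 73.59 dB(A).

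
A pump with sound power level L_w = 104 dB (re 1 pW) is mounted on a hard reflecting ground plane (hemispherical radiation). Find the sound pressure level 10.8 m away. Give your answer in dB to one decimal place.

75.3 dB

Free-field hemispherical radiation: L_p = L_w − 10·log₁₀(2π·r²), r = 10.8 m.
2π·r² = 732.9 m², 10·log₁₀ of that is 28.650 dB.
L_p = 104 − 28.650 = 75.35 dB.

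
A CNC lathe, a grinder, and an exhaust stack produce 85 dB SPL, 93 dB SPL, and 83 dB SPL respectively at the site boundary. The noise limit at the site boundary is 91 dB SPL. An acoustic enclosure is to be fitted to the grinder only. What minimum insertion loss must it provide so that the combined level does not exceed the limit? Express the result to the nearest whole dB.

Fixed contribution from the other sources: Σ 10^(L/10) = 10^(85/10) + 10^(83/10) = 5.158e+08 (87.12 dB SPL).
The limit corresponds to 10^(91/10) = 1.259e+09; subtracting the fixed part leaves 7.432e+08 for the grinder, i.e. 88.71 dB SPL.
Required insertion loss = 93 − 88.71 = 4.29 dB.

4 dB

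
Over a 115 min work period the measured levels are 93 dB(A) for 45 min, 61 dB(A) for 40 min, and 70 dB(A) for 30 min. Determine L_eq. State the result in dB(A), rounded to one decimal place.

88.9 dB(A)

The energy average is taken in the linear domain: L_eq = 10·log₁₀[(Σ tᵢ·10^(Lᵢ/10))/T], T = 115 min.
Σ tᵢ·10^(Lᵢ/10) = 45·10^(93/10) + 40·10^(61/10) + 30·10^(70/10) = 9.014e+10.
L_eq = 10·log₁₀(9.014e+10/115) = 88.94 dB(A).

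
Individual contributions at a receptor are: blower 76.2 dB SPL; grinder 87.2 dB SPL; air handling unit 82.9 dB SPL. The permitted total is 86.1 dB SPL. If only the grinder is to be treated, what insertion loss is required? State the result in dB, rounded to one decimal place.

4.9 dB

Fixed contribution from the other sources: Σ 10^(L/10) = 10^(76.2/10) + 10^(82.9/10) = 2.367e+08 (83.74 dB SPL).
To meet 86.1 dB SPL overall, the treated grinder may contribute at most 10^(86.1/10) − 2.367e+08 = 1.707e+08, i.e. 82.32 dB SPL.
So the grinder must be reduced from 87.2 to 82.32 dB SPL: IL = 4.88 dB.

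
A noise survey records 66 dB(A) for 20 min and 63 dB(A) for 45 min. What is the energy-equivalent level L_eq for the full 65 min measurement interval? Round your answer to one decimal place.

L_eq = 10·log₁₀[(1/T)·Σ tᵢ·10^(Lᵢ/10)] with T = 65 min.
Σ tᵢ·10^(Lᵢ/10) = 20·10^(66/10) + 45·10^(63/10) = 1.694e+08.
L_eq = 10·log₁₀(1.694e+08/65) = 64.16 dB(A).

64.2 dB(A)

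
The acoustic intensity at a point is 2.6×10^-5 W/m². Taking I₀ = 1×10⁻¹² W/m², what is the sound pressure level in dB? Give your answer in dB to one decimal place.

74.1 dB

L = 10·log₁₀(I/I₀) = 10·log₁₀(2.6×10^-5/10⁻¹²) = 10·log₁₀(2.6×10^7).
L = 10·(0.4150 + 7) = 74.15 dB.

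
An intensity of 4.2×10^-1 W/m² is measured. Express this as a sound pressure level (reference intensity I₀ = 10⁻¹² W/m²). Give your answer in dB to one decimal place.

116.2 dB

Dividing by I₀ shifts the exponent by 12: I/I₀ = 4.2×10^11.
L = 10·(0.6232 + 11) = 116.23 dB.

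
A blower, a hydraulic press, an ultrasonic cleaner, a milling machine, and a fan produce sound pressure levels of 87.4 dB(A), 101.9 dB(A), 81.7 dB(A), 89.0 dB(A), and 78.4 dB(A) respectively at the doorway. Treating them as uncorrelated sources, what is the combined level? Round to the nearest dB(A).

Incoherent sources combine by intensity addition: L_total = 10·log₁₀(Σ 10^(L_i/10)).
Σ 10^(L/10) = 10^(87.4/10) + 10^(101.9/10) + 10^(81.7/10) + 10^(89.0/10) + 10^(78.4/10) = 1.705e+10.
L_total = 10·log₁₀(1.705e+10) = 102.32 dB(A).

102 dB(A)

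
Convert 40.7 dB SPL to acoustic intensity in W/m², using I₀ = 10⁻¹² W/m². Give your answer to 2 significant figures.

I = I₀·10^(L/10) = 10⁻¹² × 10^(40.7/10) = 10^(-7.930).

1.2e-08 W/m²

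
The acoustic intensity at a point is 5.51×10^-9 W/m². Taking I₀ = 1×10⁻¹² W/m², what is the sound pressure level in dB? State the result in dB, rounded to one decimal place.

37.4 dB

L = 10·log₁₀(I/I₀) = 10·log₁₀(5.51×10^-9/10⁻¹²) = 10·log₁₀(5.51×10^3).
L = 10·(0.7412 + 3) = 37.41 dB.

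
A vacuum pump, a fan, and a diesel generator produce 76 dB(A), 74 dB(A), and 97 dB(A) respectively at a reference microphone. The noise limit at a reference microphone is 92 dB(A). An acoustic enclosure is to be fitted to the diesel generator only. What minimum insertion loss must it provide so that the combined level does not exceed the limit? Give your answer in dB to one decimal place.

The untreated sources together contribute 10^(76/10) + 10^(74/10) = 6.493e+07, i.e. 78.12 dB(A).
To meet 92 dB(A) overall, the treated diesel generator may contribute at most 10^(92/10) − 6.493e+07 = 1.520e+09, i.e. 91.82 dB(A).
Required insertion loss = 97 − 91.82 = 5.18 dB.

5.2 dB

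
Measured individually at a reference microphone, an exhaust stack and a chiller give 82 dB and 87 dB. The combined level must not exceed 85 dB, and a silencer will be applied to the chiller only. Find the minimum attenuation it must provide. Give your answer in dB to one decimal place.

5.0 dB

Fixed contribution from the other source: Σ 10^(L/10) = 10^(82/10) = 1.585e+08 (82.00 dB).
To meet 85 dB overall, the treated chiller may contribute at most 10^(85/10) − 1.585e+08 = 1.577e+08, i.e. 81.98 dB.
So the chiller must be reduced from 87 to 81.98 dB: IL = 5.02 dB.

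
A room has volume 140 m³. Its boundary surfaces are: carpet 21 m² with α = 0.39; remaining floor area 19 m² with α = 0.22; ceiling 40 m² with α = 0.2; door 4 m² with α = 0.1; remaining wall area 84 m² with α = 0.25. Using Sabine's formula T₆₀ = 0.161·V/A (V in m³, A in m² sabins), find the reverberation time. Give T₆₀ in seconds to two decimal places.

A = Σ Sᵢαᵢ = 21·0.39 + 19·0.22 + 40·0.2 + 4·0.1 + 84·0.25 = 41.77 m².
T₆₀ = 0.161·V/A = 0.161·140/41.77 = 0.540 s.

0.54 s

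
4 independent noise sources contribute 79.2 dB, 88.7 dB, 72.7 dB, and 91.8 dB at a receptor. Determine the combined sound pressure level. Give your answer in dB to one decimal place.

For uncorrelated sources the intensities add, so convert each level to linear form, sum, and take 10·log₁₀ of the total.
Σ 10^(L/10) = 10^(79.2/10) + 10^(88.7/10) + 10^(72.7/10) + 10^(91.8/10) = 2.357e+09.
L_total = 10·log₁₀(2.357e+09) = 93.72 dB.

93.7 dB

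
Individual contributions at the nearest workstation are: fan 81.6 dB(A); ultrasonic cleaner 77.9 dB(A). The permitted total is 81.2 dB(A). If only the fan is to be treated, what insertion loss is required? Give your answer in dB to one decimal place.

The untreated sources together contribute 10^(77.9/10) = 6.166e+07, i.e. 77.90 dB(A).
To meet 81.2 dB(A) overall, the treated fan may contribute at most 10^(81.2/10) − 6.166e+07 = 7.017e+07, i.e. 78.46 dB(A).
So the fan must be reduced from 81.6 to 78.46 dB(A): IL = 3.14 dB.

3.1 dB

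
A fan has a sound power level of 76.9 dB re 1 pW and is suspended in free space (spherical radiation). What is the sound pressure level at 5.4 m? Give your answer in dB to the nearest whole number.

51 dB

L_p = L_w − 10·log₁₀(4π·r²) with r = 5.4 m.
4π·r² = 366.4 m², 10·log₁₀ of that is 25.640 dB.
L_p = 76.9 − 25.640 = 51.26 dB.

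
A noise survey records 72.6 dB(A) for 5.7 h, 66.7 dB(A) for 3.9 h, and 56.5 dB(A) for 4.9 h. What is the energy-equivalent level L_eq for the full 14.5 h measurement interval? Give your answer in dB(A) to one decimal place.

69.3 dB(A)

The energy average is taken in the linear domain: L_eq = 10·log₁₀[(Σ tᵢ·10^(Lᵢ/10))/T], T = 14.5 h.
Σ tᵢ·10^(Lᵢ/10) = 5.7·10^(72.6/10) + 3.9·10^(66.7/10) + 4.9·10^(56.5/10) = 1.242e+08.
L_eq = 10·log₁₀(1.242e+08/14.5) = 69.33 dB(A).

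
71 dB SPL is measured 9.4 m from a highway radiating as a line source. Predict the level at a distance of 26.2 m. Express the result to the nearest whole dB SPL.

Cylindrical spreading from a line source gives a 10·log₁₀(r₂/r₁) drop.
L₂ = 71 − 10·log₁₀(26.2/9.4) = 71 − 4.452 = 66.55 dB SPL.

67 dB SPL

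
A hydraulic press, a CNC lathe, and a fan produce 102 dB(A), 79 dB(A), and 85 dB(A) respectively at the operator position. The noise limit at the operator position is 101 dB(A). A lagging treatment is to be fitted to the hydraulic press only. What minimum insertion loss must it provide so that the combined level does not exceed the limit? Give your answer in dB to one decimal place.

1.1 dB

The untreated sources together contribute 10^(79/10) + 10^(85/10) = 3.957e+08, i.e. 85.97 dB(A).
To meet 101 dB(A) overall, the treated hydraulic press may contribute at most 10^(101/10) − 3.957e+08 = 1.219e+10, i.e. 100.86 dB(A).
So the hydraulic press must be reduced from 102 to 100.86 dB(A): IL = 1.14 dB.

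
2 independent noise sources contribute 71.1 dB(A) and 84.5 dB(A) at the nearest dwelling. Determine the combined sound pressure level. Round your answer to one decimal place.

84.7 dB(A)

Incoherent sources combine by intensity addition: L_total = 10·log₁₀(Σ 10^(L_i/10)).
Σ 10^(L/10) = 10^(71.1/10) + 10^(84.5/10) = 2.947e+08.
L_total = 10·log₁₀(2.947e+08) = 84.69 dB(A).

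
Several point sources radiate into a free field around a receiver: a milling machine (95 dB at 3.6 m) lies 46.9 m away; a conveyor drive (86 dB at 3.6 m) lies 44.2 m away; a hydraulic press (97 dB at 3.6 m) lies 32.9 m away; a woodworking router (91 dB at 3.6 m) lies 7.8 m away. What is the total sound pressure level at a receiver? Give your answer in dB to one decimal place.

First find each source's level at the receiver (point-source: −20·log₁₀(r/r_ref)), then combine on an intensity basis.
milling machine: 95 − 20·log₁₀(46.9/3.6) = 95 − 22.30 = 72.70 dB.
conveyor drive: 86 − 20·log₁₀(44.2/3.6) = 86 − 21.78 = 64.22 dB.
hydraulic press: 97 − 20·log₁₀(32.9/3.6) = 97 − 19.22 = 77.78 dB.
woodworking router: 91 − 20·log₁₀(7.8/3.6) = 91 − 6.72 = 84.28 dB.
Σ 10^(L/10) = 3.495e+08 → L_total = 10·log₁₀(3.495e+08) = 85.43 dB.

85.4 dB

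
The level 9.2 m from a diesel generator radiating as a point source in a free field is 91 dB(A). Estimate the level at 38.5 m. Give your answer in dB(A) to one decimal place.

78.6 dB(A)

For a point source, L₂ = L₁ − 20·log₁₀(r₂/r₁).
L₂ = 91 − 20·log₁₀(38.5/9.2) = 91 − 12.433 = 78.57 dB(A).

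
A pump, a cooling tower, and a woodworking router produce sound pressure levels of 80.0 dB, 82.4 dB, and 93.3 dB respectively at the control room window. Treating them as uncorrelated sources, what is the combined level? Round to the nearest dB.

Incoherent sources combine by intensity addition: L_total = 10·log₁₀(Σ 10^(L_i/10)).
Σ 10^(L/10) = 10^(80.0/10) + 10^(82.4/10) + 10^(93.3/10) = 2.412e+09.
L_total = 10·log₁₀(2.412e+09) = 93.82 dB.

94 dB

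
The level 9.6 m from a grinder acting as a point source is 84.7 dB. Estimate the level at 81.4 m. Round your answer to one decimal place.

For a point source, L₂ = L₁ − 20·log₁₀(r₂/r₁).
L₂ = 84.7 − 20·log₁₀(81.4/9.6) = 84.7 − 18.567 = 66.13 dB.

66.1 dB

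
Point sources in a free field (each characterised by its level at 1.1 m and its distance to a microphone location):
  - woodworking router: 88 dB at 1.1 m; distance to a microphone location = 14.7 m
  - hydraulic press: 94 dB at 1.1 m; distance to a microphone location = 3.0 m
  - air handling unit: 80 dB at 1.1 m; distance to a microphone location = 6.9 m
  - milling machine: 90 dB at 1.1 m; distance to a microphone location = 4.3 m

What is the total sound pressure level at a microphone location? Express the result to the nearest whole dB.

86 dB

First find each source's level at the receiver (point-source: −20·log₁₀(r/r_ref)), then combine on an intensity basis.
woodworking router: 88 − 20·log₁₀(14.7/1.1) = 88 − 22.52 = 65.48 dB.
hydraulic press: 94 − 20·log₁₀(3.0/1.1) = 94 − 8.71 = 85.29 dB.
air handling unit: 80 − 20·log₁₀(6.9/1.1) = 80 − 15.95 = 64.05 dB.
milling machine: 90 − 20·log₁₀(4.3/1.1) = 90 − 11.84 = 78.16 dB.
Σ 10^(L/10) = 4.092e+08 → L_total = 10·log₁₀(4.092e+08) = 86.12 dB.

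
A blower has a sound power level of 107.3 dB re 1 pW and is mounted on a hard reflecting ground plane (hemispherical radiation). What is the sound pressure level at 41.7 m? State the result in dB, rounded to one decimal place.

L_p = L_w − 10·log₁₀(2π·r²) with r = 41.7 m.
2π·r² = 1.093e+04 m², 10·log₁₀ of that is 40.385 dB.
L_p = 107.3 − 40.385 = 66.92 dB.

66.9 dB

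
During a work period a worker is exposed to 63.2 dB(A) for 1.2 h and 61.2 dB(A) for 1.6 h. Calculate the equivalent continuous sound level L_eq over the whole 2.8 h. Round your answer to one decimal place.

62.2 dB(A)

L_eq = 10·log₁₀[(1/T)·Σ tᵢ·10^(Lᵢ/10)] with T = 2.8 h.
Σ tᵢ·10^(Lᵢ/10) = 1.2·10^(63.2/10) + 1.6·10^(61.2/10) = 4.616e+06.
L_eq = 10·log₁₀(4.616e+06/2.8) = 62.17 dB(A).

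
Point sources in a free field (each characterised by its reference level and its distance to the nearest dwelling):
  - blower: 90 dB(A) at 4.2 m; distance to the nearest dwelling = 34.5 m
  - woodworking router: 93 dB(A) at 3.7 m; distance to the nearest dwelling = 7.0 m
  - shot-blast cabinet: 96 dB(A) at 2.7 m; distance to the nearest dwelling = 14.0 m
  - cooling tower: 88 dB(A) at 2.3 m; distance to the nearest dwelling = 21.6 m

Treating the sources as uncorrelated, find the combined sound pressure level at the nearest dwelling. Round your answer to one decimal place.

First find each source's level at the receiver (point-source: −20·log₁₀(r/r_ref)), then combine on an intensity basis.
blower: 90 − 20·log₁₀(34.5/4.2) = 90 − 18.29 = 71.71 dB(A).
woodworking router: 93 − 20·log₁₀(7.0/3.7) = 93 − 5.54 = 87.46 dB(A).
shot-blast cabinet: 96 − 20·log₁₀(14.0/2.7) = 96 − 14.30 = 81.70 dB(A).
cooling tower: 88 − 20·log₁₀(21.6/2.3) = 88 − 19.45 = 68.55 dB(A).
Σ 10^(L/10) = 7.275e+08 → L_total = 10·log₁₀(7.275e+08) = 88.62 dB(A).

88.6 dB(A)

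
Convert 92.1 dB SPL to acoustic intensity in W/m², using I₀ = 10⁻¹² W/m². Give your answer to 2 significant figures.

0.0016 W/m²

L = 10·log₁₀(I/I₀) ⇒ I = I₀·10^(L/10) = 10⁻¹² × 10^9.21.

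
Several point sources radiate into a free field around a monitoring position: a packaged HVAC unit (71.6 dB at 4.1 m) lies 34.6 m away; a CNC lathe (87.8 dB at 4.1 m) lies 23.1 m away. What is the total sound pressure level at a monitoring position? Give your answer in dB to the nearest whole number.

Apply inverse-square spreading to bring every level to the receiver, then sum 10^(L/10).
packaged HVAC unit: 71.6 − 20·log₁₀(34.6/4.1) = 71.6 − 18.53 = 53.07 dB.
CNC lathe: 87.8 − 20·log₁₀(23.1/4.1) = 87.8 − 15.02 = 72.78 dB.
Σ 10^(L/10) = 1.919e+07 → L_total = 10·log₁₀(1.919e+07) = 72.83 dB.

73 dB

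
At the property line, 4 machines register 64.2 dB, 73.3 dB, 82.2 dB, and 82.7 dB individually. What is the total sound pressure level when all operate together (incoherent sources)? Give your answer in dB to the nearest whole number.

86 dB

For uncorrelated sources the intensities add, so convert each level to linear form, sum, and take 10·log₁₀ of the total.
Σ 10^(L/10) = 10^(64.2/10) + 10^(73.3/10) + 10^(82.2/10) + 10^(82.7/10) = 3.762e+08.
L_total = 10·log₁₀(3.762e+08) = 85.75 dB.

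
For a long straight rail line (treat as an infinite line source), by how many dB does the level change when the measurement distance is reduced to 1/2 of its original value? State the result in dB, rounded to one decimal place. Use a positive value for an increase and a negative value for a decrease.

+3.0 dB

Line-source spreading: ΔL = −10·log₁₀(r₂/r₁).
ΔL = −10·log₁₀(0.5) = +3.01 dB.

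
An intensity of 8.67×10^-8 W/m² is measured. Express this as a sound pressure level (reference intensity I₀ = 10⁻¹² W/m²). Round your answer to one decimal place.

Dividing by I₀ shifts the exponent by 12: I/I₀ = 8.67×10^4.
L = 10·(0.9380 + 4) = 49.38 dB.

49.4 dB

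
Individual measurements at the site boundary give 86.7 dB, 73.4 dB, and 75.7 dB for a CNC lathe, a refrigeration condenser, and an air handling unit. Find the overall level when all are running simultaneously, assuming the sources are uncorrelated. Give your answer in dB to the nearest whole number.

For uncorrelated sources the intensities add, so convert each level to linear form, sum, and take 10·log₁₀ of the total.
Σ 10^(L/10) = 10^(86.7/10) + 10^(73.4/10) + 10^(75.7/10) = 5.268e+08.
L_total = 10·log₁₀(5.268e+08) = 87.22 dB.

87 dB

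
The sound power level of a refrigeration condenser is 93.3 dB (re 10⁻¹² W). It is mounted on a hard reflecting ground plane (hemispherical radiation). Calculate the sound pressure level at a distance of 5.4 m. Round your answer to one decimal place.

70.7 dB

Free-field hemispherical radiation: L_p = L_w − 10·log₁₀(2π·r²), r = 5.4 m.
2π·r² = 183.2 m², 10·log₁₀ of that is 22.630 dB.
L_p = 93.3 − 22.630 = 70.67 dB.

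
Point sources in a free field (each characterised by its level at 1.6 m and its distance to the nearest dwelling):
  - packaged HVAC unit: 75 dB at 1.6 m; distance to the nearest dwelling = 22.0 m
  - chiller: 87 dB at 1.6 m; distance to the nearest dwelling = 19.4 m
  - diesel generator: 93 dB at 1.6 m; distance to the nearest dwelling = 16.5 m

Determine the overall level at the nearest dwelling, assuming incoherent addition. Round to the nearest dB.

73 dB

Apply inverse-square spreading to bring every level to the receiver, then sum 10^(L/10).
packaged HVAC unit: 75 − 20·log₁₀(22.0/1.6) = 75 − 22.77 = 52.23 dB.
chiller: 87 − 20·log₁₀(19.4/1.6) = 87 − 21.67 = 65.33 dB.
diesel generator: 93 − 20·log₁₀(16.5/1.6) = 93 − 20.27 = 72.73 dB.
Σ 10^(L/10) = 2.234e+07 → L_total = 10·log₁₀(2.234e+07) = 73.49 dB.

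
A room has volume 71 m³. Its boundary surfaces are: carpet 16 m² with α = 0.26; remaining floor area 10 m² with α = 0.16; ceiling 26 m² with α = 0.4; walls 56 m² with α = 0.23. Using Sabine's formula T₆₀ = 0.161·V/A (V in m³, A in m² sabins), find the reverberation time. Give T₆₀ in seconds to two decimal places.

0.39 s

Summing Sᵢαᵢ: 16·0.26 + 10·0.16 + 26·0.4 + 56·0.23 = 29.04 m².
T₆₀ = 0.161 × 71 / 29.04 = 0.394 s.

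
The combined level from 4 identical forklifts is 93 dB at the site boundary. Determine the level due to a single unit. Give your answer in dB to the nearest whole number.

For N identical incoherent sources L_total = L₁ + 10·log₁₀ N, so L₁ = 93 − 10·log₁₀(4) = 93 − 6.021.

87 dB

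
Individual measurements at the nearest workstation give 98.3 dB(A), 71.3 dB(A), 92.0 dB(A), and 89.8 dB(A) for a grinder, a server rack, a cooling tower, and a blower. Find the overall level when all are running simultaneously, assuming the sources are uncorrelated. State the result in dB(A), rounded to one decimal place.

99.7 dB(A)

For uncorrelated sources the intensities add, so convert each level to linear form, sum, and take 10·log₁₀ of the total.
Σ 10^(L/10) = 10^(98.3/10) + 10^(71.3/10) + 10^(92.0/10) + 10^(89.8/10) = 9.314e+09.
L_total = 10·log₁₀(9.314e+09) = 99.69 dB(A).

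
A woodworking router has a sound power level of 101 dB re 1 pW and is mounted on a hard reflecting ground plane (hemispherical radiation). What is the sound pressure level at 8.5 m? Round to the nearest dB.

Free-field hemispherical radiation: L_p = L_w − 10·log₁₀(2π·r²), r = 8.5 m.
2π·r² = 454 m², 10·log₁₀ of that is 26.570 dB.
L_p = 101 − 26.570 = 74.43 dB.

74 dB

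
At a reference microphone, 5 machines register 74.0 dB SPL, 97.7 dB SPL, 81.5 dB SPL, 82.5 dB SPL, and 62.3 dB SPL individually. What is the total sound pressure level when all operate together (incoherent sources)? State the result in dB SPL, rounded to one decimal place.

Incoherent sources combine by intensity addition: L_total = 10·log₁₀(Σ 10^(L_i/10)).
Σ 10^(L/10) = 10^(74.0/10) + 10^(97.7/10) + 10^(81.5/10) + 10^(82.5/10) + 10^(62.3/10) = 6.234e+09.
L_total = 10·log₁₀(6.234e+09) = 97.95 dB SPL.

97.9 dB SPL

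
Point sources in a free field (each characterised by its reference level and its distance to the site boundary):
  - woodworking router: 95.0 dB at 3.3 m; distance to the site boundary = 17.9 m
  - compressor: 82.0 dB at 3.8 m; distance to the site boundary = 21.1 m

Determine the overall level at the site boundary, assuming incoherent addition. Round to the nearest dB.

81 dB

Propagate each source to the receiver with L = L_ref − 20·log₁₀(r/r_ref), then add intensities.
woodworking router: 95.0 − 20·log₁₀(17.9/3.3) = 95.0 − 14.69 = 80.31 dB.
compressor: 82.0 − 20·log₁₀(21.1/3.8) = 82.0 − 14.89 = 67.11 dB.
Σ 10^(L/10) = 1.126e+08 → L_total = 10·log₁₀(1.126e+08) = 80.52 dB.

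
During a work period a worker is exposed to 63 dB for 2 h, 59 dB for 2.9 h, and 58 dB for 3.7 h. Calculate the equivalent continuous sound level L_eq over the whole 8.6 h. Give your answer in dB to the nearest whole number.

The energy average is taken in the linear domain: L_eq = 10·log₁₀[(Σ tᵢ·10^(Lᵢ/10))/T], T = 8.6 h.
Σ tᵢ·10^(Lᵢ/10) = 2·10^(63/10) + 2.9·10^(59/10) + 3.7·10^(58/10) = 8.629e+06.
L_eq = 10·log₁₀(8.629e+06/8.6) = 60.01 dB.

60 dB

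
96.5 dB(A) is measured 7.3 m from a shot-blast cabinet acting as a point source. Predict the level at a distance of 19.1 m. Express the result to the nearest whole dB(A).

Point-source attenuation: ΔL = 20·log₁₀(r₂/r₁) = 20·log₁₀(19.1/7.3) = 8.354 dB.
L₂ = 96.5 − 20·log₁₀(19.1/7.3) = 96.5 − 8.354 = 88.15 dB(A).

88 dB(A)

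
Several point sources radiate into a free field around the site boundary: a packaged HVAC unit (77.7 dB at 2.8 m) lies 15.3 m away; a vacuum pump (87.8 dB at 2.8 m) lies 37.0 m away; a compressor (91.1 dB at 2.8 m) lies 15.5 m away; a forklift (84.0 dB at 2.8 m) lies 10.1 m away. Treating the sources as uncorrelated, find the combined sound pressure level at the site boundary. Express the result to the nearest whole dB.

78 dB

Apply inverse-square spreading to bring every level to the receiver, then sum 10^(L/10).
packaged HVAC unit: 77.7 − 20·log₁₀(15.3/2.8) = 77.7 − 14.75 = 62.95 dB.
vacuum pump: 87.8 − 20·log₁₀(37.0/2.8) = 87.8 − 22.42 = 65.38 dB.
compressor: 91.1 − 20·log₁₀(15.5/2.8) = 91.1 − 14.86 = 76.24 dB.
forklift: 84.0 − 20·log₁₀(10.1/2.8) = 84.0 − 11.14 = 72.86 dB.
Σ 10^(L/10) = 6.677e+07 → L_total = 10·log₁₀(6.677e+07) = 78.25 dB.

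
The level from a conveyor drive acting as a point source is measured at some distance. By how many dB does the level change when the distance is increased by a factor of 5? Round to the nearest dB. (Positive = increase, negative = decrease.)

Point-source spreading: ΔL = −20·log₁₀(r₂/r₁).
ΔL = −20·log₁₀(5) = -13.98 dB.

-14 dB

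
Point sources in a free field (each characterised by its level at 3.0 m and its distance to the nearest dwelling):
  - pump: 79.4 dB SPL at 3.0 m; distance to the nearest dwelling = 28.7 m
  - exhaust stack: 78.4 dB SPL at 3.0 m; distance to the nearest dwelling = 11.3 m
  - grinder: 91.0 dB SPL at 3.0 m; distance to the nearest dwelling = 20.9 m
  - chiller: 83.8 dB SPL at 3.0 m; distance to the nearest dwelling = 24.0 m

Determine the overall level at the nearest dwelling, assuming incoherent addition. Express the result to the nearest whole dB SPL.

76 dB SPL

Apply inverse-square spreading to bring every level to the receiver, then sum 10^(L/10).
pump: 79.4 − 20·log₁₀(28.7/3.0) = 79.4 − 19.62 = 59.78 dB SPL.
exhaust stack: 78.4 − 20·log₁₀(11.3/3.0) = 78.4 − 11.52 = 66.88 dB SPL.
grinder: 91.0 − 20·log₁₀(20.9/3.0) = 91.0 − 16.86 = 74.14 dB SPL.
chiller: 83.8 − 20·log₁₀(24.0/3.0) = 83.8 − 18.06 = 65.74 dB SPL.
Σ 10^(L/10) = 3.551e+07 → L_total = 10·log₁₀(3.551e+07) = 75.50 dB SPL.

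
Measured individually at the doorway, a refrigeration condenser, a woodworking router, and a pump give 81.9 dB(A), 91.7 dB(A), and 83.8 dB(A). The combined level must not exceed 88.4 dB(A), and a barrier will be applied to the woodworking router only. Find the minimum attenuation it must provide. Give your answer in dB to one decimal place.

7.0 dB

Fixed contribution from the other sources: Σ 10^(L/10) = 10^(81.9/10) + 10^(83.8/10) = 3.948e+08 (85.96 dB(A)).
To meet 88.4 dB(A) overall, the treated woodworking router may contribute at most 10^(88.4/10) − 3.948e+08 = 2.971e+08, i.e. 84.73 dB(A).
Required insertion loss = 91.7 − 84.73 = 6.97 dB.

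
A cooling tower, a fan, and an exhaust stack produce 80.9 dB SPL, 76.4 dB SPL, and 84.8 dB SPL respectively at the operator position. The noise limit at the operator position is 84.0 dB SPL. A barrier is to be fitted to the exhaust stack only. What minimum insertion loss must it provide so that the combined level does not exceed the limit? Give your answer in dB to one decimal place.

Everything except the exhaust stack sums to 10^(80.9/10) + 10^(76.4/10) = 1.667e+08 in linear terms, 82.22 dB SPL.
To meet 84.0 dB SPL overall, the treated exhaust stack may contribute at most 10^(84.0/10) − 1.667e+08 = 8.451e+07, i.e. 79.27 dB SPL.
Required insertion loss = 84.8 − 79.27 = 5.53 dB.

5.5 dB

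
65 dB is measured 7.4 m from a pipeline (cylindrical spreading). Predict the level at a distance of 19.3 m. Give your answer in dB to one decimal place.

60.8 dB

For a line source, L₂ = L₁ − 10·log₁₀(r₂/r₁).
L₂ = 65 − 10·log₁₀(19.3/7.4) = 65 − 4.163 = 60.84 dB.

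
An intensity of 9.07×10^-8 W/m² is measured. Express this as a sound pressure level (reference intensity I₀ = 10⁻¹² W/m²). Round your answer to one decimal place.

49.6 dB

I/I₀ = 9.07×10^-8/10⁻¹² = 9.07×10^4, and L = 10·log₁₀(I/I₀).
L = 10·(0.9576 + 4) = 49.58 dB.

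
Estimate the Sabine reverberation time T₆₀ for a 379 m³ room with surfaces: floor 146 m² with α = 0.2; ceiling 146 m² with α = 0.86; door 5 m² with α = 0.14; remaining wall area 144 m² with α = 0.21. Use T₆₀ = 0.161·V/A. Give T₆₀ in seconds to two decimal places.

0.33 s

Summing Sᵢαᵢ: 146·0.2 + 146·0.86 + 5·0.14 + 144·0.21 = 185.70 m².
T₆₀ = 0.161·V/A = 0.161·379/185.70 = 0.329 s.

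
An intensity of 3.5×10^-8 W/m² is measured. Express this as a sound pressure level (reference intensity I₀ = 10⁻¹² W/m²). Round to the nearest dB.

45 dB

I/I₀ = 3.5×10^-8/10⁻¹² = 3.5×10^4, and L = 10·log₁₀(I/I₀).
L = 10·(0.5441 + 4) = 45.44 dB.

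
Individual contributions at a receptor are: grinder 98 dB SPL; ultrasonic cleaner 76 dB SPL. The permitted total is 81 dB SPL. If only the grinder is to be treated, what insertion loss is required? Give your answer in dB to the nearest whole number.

The untreated sources together contribute 10^(76/10) = 3.981e+07, i.e. 76.00 dB SPL.
The limit corresponds to 10^(81/10) = 1.259e+08; subtracting the fixed part leaves 8.608e+07 for the grinder, i.e. 79.35 dB SPL.
Required insertion loss = 98 − 79.35 = 18.65 dB.

19 dB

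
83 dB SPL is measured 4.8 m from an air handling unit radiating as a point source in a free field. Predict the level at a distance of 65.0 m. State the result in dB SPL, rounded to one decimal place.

For a point source, L₂ = L₁ − 20·log₁₀(r₂/r₁).
L₂ = 83 − 20·log₁₀(65.0/4.8) = 83 − 22.633 = 60.37 dB SPL.

60.4 dB SPL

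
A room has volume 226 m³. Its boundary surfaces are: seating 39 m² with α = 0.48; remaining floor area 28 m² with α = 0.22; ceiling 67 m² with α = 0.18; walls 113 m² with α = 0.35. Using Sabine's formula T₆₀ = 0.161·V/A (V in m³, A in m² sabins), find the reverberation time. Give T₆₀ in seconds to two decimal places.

Summing Sᵢαᵢ: 39·0.48 + 28·0.22 + 67·0.18 + 113·0.35 = 76.49 m².
T₆₀ = 0.161 × 226 / 76.49 = 0.476 s.

0.48 s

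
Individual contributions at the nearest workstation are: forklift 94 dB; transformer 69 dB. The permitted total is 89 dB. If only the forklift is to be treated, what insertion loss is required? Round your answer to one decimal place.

5.0 dB

The untreated sources together contribute 10^(69/10) = 7.943e+06, i.e. 69.00 dB.
The limit corresponds to 10^(89/10) = 7.943e+08; subtracting the fixed part leaves 7.864e+08 for the forklift, i.e. 88.96 dB.
So the forklift must be reduced from 94 to 88.96 dB: IL = 5.04 dB.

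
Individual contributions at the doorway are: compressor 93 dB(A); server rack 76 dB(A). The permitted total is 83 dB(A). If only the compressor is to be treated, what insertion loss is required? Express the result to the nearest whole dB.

The untreated sources together contribute 10^(76/10) = 3.981e+07, i.e. 76.00 dB(A).
The limit corresponds to 10^(83/10) = 1.995e+08; subtracting the fixed part leaves 1.597e+08 for the compressor, i.e. 82.03 dB(A).
So the compressor must be reduced from 93 to 82.03 dB(A): IL = 10.97 dB.

11 dB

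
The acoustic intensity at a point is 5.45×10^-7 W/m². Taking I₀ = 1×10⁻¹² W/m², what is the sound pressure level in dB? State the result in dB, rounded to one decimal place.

57.4 dB

L = 10·log₁₀(I/I₀) = 10·log₁₀(5.45×10^-7/10⁻¹²) = 10·log₁₀(5.45×10^5).
L = 10·(0.7364 + 5) = 57.36 dB.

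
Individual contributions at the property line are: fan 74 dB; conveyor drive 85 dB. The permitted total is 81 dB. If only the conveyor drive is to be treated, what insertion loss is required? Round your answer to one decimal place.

The untreated sources together contribute 10^(74/10) = 2.512e+07, i.e. 74.00 dB.
To meet 81 dB overall, the treated conveyor drive may contribute at most 10^(81/10) − 2.512e+07 = 1.008e+08, i.e. 80.03 dB.
Required insertion loss = 85 − 80.03 = 4.97 dB.

5.0 dB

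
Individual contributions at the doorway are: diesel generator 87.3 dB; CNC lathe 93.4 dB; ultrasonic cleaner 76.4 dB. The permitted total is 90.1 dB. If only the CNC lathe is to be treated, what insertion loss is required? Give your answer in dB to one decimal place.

The untreated sources together contribute 10^(87.3/10) + 10^(76.4/10) = 5.807e+08, i.e. 87.64 dB.
The limit corresponds to 10^(90.1/10) = 1.023e+09; subtracting the fixed part leaves 4.426e+08 for the CNC lathe, i.e. 86.46 dB.
Required insertion loss = 93.4 − 86.46 = 6.94 dB.

6.9 dB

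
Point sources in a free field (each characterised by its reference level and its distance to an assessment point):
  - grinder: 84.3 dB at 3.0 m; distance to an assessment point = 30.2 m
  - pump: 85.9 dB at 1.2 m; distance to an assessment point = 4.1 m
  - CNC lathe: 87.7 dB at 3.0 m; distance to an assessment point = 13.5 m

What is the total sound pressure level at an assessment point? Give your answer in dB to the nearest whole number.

78 dB

Propagate each source to the receiver with L = L_ref − 20·log₁₀(r/r_ref), then add intensities.
grinder: 84.3 − 20·log₁₀(30.2/3.0) = 84.3 − 20.06 = 64.24 dB.
pump: 85.9 − 20·log₁₀(4.1/1.2) = 85.9 − 10.67 = 75.23 dB.
CNC lathe: 87.7 − 20·log₁₀(13.5/3.0) = 87.7 − 13.06 = 74.64 dB.
Σ 10^(L/10) = 6.506e+07 → L_total = 10·log₁₀(6.506e+07) = 78.13 dB.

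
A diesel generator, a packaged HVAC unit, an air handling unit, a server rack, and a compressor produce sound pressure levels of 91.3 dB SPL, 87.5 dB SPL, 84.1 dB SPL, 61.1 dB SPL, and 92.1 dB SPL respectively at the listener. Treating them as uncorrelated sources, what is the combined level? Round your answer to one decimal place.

Incoherent sources combine by intensity addition: L_total = 10·log₁₀(Σ 10^(L_i/10)).
Σ 10^(L/10) = 10^(91.3/10) + 10^(87.5/10) + 10^(84.1/10) + 10^(61.1/10) + 10^(92.1/10) = 3.791e+09.
L_total = 10·log₁₀(3.791e+09) = 95.79 dB SPL.

95.8 dB SPL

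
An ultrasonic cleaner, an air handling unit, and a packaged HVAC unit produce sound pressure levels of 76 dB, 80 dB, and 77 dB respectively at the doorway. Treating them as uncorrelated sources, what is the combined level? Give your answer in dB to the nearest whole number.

Incoherent sources combine by intensity addition: L_total = 10·log₁₀(Σ 10^(L_i/10)).
Σ 10^(L/10) = 10^(76/10) + 10^(80/10) + 10^(77/10) = 1.899e+08.
L_total = 10·log₁₀(1.899e+08) = 82.79 dB.

83 dB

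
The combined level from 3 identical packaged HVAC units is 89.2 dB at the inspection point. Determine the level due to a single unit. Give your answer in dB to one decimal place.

For N identical incoherent sources L_total = L₁ + 10·log₁₀ N, so L₁ = 89.2 − 10·log₁₀(3) = 89.2 − 4.771.

84.4 dB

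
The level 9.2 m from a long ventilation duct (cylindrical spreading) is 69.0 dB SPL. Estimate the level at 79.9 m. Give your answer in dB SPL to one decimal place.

Cylindrical spreading from a line source gives a 10·log₁₀(r₂/r₁) drop.
L₂ = 69.0 − 10·log₁₀(79.9/9.2) = 69.0 − 9.388 = 59.61 dB SPL.

59.6 dB SPL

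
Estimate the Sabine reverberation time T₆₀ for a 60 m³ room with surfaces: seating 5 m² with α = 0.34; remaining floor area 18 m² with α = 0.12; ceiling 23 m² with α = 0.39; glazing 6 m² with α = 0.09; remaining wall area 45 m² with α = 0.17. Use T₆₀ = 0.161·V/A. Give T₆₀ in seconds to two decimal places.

Summing Sᵢαᵢ: 5·0.34 + 18·0.12 + 23·0.39 + 6·0.09 + 45·0.17 = 21.02 m².
T₆₀ = 0.161·V/A = 0.161·60/21.02 = 0.460 s.

0.46 s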